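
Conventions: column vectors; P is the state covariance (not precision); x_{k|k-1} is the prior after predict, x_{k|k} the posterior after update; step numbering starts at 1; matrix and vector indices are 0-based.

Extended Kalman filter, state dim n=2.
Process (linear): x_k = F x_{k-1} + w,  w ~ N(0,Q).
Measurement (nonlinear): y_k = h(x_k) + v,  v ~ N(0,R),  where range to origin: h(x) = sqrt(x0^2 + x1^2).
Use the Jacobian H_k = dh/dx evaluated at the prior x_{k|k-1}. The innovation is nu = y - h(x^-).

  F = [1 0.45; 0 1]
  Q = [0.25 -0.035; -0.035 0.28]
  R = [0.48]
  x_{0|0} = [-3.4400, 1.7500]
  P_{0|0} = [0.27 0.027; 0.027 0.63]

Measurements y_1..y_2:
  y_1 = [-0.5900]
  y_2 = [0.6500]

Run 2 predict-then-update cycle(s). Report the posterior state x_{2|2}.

step 1: x^-=[-2.6525, 1.7500]  P^-=[0.6719 0.2755; 0.2755 0.9100]  H_jac=[-0.8347 0.5507]  S=[0.9708]  K=[-0.4214; 0.2793]  nu=[-3.7678]  x^+=[-1.0648, 0.6976]  P^+=[0.4995 0.3898; 0.3898 0.8343]
step 2: x^-=[-0.7509, 0.6976]  P^-=[1.2692 0.7302; 0.7302 1.1143]  H_jac=[-0.7326 0.6806]  S=[0.9492]  K=[-0.4561; 0.2354]  nu=[-0.3749]  x^+=[-0.5799, 0.6093]  P^+=[1.0718 0.8321; 0.8321 1.0617]

x_post = [-0.5799, 0.6093]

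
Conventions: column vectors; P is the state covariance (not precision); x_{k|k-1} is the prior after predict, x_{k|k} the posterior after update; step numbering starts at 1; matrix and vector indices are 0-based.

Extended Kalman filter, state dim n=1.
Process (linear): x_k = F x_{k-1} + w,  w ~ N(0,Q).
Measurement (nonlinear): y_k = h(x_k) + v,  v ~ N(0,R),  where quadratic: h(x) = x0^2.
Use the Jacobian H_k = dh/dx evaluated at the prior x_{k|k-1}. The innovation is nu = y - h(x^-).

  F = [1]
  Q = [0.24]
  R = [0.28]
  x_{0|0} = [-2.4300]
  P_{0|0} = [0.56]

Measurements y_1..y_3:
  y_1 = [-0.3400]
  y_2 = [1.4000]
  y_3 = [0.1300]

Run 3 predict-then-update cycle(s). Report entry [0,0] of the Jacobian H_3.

H_jac[0,0] = -2.3601

step 1: x^-=[-2.4300]  P^-=[0.8000]  H_jac=[-4.8600]  S=[19.1757]  K=[-0.2028]  nu=[-6.2449]  x^+=[-1.1638]  P^+=[0.0117]
step 2: x^-=[-1.1638]  P^-=[0.2517]  H_jac=[-2.3276]  S=[1.6435]  K=[-0.3564]  nu=[0.0456]  x^+=[-1.1800]  P^+=[0.0429]
step 3: x^-=[-1.1800]  P^-=[0.2829]  H_jac=[-2.3601]  S=[1.8556]  K=[-0.3598]  nu=[-1.2625]  x^+=[-0.7258]  P^+=[0.0427]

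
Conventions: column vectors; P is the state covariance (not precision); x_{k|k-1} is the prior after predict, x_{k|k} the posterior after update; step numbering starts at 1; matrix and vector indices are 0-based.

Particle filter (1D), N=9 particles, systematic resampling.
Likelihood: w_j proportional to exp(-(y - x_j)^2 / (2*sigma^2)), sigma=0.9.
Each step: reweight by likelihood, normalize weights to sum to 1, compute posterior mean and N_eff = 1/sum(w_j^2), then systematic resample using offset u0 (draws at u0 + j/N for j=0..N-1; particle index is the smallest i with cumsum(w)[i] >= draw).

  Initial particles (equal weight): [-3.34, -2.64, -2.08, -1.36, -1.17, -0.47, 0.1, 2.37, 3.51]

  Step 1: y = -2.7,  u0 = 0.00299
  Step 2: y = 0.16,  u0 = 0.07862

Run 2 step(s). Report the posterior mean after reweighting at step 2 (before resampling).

step 1: w=[0.2440, 0.3134, 0.2478, 0.1037, 0.0741, 0.0146, 0.0025, 0.0000, 0.0000]  mean=-2.3920  Neff=4.2443  idx=[0, 0, 0, 1, 1, 2, 2, 2, 3]
step 2: w=[0.0013, 0.0013, 0.0013, 0.0201, 0.0201, 0.1149, 0.1149, 0.1149, 0.6111]  mean=-1.6676  Neff=2.4164  idx=[5, 6, 7, 8, 8, 8, 8, 8, 8]

post_mean = -1.6676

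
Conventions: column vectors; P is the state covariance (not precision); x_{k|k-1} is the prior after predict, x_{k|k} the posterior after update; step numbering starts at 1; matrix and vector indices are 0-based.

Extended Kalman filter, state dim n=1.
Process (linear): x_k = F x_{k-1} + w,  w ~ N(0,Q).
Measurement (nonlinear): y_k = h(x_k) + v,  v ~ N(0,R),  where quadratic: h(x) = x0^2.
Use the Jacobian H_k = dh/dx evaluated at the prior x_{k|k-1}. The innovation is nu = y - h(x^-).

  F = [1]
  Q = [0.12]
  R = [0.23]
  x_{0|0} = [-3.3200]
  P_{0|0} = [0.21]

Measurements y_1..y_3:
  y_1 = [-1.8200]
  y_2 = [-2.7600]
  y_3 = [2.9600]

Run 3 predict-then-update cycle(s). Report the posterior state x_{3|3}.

x_post = [-0.2199]

step 1: x^-=[-3.3200]  P^-=[0.3300]  H_jac=[-6.6400]  S=[14.7796]  K=[-0.1483]  nu=[-12.8424]  x^+=[-1.4160]  P^+=[0.0051]
step 2: x^-=[-1.4160]  P^-=[0.1251]  H_jac=[-2.8320]  S=[1.2336]  K=[-0.2873]  nu=[-4.7651]  x^+=[-0.0471]  P^+=[0.0233]
step 3: x^-=[-0.0471]  P^-=[0.1433]  H_jac=[-0.0943]  S=[0.2313]  K=[-0.0584]  nu=[2.9578]  x^+=[-0.2199]  P^+=[0.1425]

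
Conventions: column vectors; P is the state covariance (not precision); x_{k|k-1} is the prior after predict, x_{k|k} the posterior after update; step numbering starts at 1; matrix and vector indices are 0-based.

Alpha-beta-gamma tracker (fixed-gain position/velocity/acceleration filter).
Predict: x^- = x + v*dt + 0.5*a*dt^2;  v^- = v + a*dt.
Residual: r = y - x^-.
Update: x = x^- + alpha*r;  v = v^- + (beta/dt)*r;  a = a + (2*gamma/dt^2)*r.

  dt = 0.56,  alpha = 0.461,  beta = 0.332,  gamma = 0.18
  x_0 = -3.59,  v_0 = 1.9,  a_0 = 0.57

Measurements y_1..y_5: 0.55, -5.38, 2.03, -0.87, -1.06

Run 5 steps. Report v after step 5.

v_post = -2.1400

step 1: x_pred=-2.4366  r=2.9866  x^+=-1.0598  v^+=3.9898  a^+=3.9985
step 2: x_pred=1.8015  r=-7.1815  x^+=-1.5092  v^+=1.9714  a^+=-4.2455
step 3: x_pred=-1.0709  r=3.1009  x^+=0.3586  v^+=1.4323  a^+=-0.6858
step 4: x_pred=1.0532  r=-1.9232  x^+=0.1666  v^+=-0.0919  a^+=-2.8936
step 5: x_pred=-0.3386  r=-0.7214  x^+=-0.6712  v^+=-2.1400  a^+=-3.7217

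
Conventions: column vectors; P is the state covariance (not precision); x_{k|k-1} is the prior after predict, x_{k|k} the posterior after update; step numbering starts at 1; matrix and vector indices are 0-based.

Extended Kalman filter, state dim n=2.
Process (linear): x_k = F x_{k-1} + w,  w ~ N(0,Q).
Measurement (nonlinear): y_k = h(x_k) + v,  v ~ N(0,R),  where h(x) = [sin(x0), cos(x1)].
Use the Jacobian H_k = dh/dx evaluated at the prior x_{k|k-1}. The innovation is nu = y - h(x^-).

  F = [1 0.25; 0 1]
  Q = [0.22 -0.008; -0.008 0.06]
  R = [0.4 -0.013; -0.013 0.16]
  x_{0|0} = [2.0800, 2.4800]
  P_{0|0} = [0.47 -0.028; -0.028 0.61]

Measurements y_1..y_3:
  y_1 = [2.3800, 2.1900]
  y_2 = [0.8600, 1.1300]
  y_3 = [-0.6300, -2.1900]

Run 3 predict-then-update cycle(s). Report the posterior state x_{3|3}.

step 1: x^-=[2.7000, 2.4800]  P^-=[0.7141 0.1165; 0.1165 0.6700]  H_jac=[-0.9041 0.0000; 0.0000 -0.6144]  S=[0.9837 0.0517; 0.0517 0.4129]  K=[-0.6515 -0.0918; -0.0550 -0.9900]  nu=[1.9526, 2.9790]  x^+=[1.1545, -0.5768]  P^+=[0.2869 0.0101; 0.0101 0.2567]
step 2: x^-=[1.0103, -0.5768]  P^-=[0.5280 0.0663; 0.0663 0.3167]  H_jac=[0.5316 0.0000; 0.0000 0.5454]  S=[0.5492 0.0062; 0.0062 0.2542]  K=[0.5096 0.1297; 0.0565 0.6780]  nu=[0.0130, 0.2918]  x^+=[1.0548, -0.3782]  P^+=[0.3803 0.0259; 0.0259 0.1976]
step 3: x^-=[0.9602, -0.3782]  P^-=[0.6256 0.0673; 0.0673 0.2576]  H_jac=[0.5733 0.0000; 0.0000 0.3693]  S=[0.6056 0.0013; 0.0013 0.1951]  K=[0.5920 0.1236; 0.0627 0.4871]  nu=[-1.4493, -3.1193]  x^+=[-0.2832, -1.9885]  P^+=[0.4102 0.0327; 0.0327 0.2088]

x_post = [-0.2832, -1.9885]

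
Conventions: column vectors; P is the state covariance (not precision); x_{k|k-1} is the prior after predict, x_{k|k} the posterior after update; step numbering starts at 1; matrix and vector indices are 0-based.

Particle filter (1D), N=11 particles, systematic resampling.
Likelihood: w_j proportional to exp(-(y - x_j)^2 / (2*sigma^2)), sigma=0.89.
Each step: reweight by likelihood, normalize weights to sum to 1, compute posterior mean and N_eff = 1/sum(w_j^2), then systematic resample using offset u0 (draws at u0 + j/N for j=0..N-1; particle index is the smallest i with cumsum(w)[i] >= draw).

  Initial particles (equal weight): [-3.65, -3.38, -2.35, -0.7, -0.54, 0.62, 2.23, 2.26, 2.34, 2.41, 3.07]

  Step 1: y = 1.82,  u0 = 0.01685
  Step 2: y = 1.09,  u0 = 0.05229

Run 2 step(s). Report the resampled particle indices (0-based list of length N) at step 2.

step 1: w=[0.0000, 0.0000, 0.0000, 0.0043, 0.0070, 0.0947, 0.2114, 0.2080, 0.1982, 0.1887, 0.0877]  mean=2.1813  Neff=5.5683  idx=[5, 6, 6, 6, 7, 7, 8, 8, 9, 9, 10]
step 2: w=[0.1920, 0.0972, 0.0972, 0.0972, 0.0930, 0.0930, 0.0823, 0.0823, 0.0735, 0.0735, 0.0186]  mean=1.9866  Neff=9.3242  idx=[0, 0, 1, 2, 3, 4, 5, 6, 7, 8, 9]

resampled_idx = [0, 0, 1, 2, 3, 4, 5, 6, 7, 8, 9]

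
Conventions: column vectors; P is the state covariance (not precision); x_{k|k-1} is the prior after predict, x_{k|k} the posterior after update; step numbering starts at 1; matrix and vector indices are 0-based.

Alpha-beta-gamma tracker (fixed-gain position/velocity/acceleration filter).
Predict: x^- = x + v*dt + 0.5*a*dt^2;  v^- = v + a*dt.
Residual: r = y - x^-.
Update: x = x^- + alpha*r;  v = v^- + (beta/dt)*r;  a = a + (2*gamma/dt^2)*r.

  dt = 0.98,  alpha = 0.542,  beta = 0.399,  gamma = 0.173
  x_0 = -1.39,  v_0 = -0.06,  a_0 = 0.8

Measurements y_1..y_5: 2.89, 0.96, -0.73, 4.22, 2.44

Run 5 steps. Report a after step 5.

a_post = -1.3949

step 1: x_pred=-1.0646  r=3.9546  x^+=1.0788  v^+=2.3341  a^+=2.2247
step 2: x_pred=4.4345  r=-3.4745  x^+=2.5513  v^+=3.0997  a^+=0.9730
step 3: x_pred=6.0563  r=-6.7863  x^+=2.3781  v^+=1.2902  a^+=-1.4719
step 4: x_pred=2.9358  r=1.2842  x^+=3.6318  v^+=0.3707  a^+=-1.0092
step 5: x_pred=3.5104  r=-1.0704  x^+=2.9303  v^+=-1.0542  a^+=-1.3949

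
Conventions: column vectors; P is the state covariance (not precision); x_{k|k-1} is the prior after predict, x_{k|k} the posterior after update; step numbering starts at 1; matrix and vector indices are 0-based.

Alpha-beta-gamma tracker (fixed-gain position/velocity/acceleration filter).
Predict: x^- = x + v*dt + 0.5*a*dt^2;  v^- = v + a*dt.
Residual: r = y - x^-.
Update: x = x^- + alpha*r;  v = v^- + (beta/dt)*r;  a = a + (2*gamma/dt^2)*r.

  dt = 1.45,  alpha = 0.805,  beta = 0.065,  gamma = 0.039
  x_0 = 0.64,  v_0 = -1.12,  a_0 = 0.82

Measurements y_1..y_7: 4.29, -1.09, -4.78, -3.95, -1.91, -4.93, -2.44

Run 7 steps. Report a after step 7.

step 1: x_pred=-0.1220  r=4.4120  x^+=3.4297  v^+=0.2668  a^+=0.9837
step 2: x_pred=4.8506  r=-5.9406  x^+=0.0684  v^+=1.4268  a^+=0.7633
step 3: x_pred=2.9397  r=-7.7197  x^+=-3.2747  v^+=2.1875  a^+=0.4769
step 4: x_pred=0.3986  r=-4.3486  x^+=-3.1020  v^+=2.6841  a^+=0.3156
step 5: x_pred=1.1217  r=-3.0317  x^+=-1.3188  v^+=3.0058  a^+=0.2031
step 6: x_pred=3.2531  r=-8.1831  x^+=-3.3343  v^+=2.9334  a^+=-0.1005
step 7: x_pred=0.8136  r=-3.2536  x^+=-1.8056  v^+=2.6419  a^+=-0.2212

a_post = -0.2212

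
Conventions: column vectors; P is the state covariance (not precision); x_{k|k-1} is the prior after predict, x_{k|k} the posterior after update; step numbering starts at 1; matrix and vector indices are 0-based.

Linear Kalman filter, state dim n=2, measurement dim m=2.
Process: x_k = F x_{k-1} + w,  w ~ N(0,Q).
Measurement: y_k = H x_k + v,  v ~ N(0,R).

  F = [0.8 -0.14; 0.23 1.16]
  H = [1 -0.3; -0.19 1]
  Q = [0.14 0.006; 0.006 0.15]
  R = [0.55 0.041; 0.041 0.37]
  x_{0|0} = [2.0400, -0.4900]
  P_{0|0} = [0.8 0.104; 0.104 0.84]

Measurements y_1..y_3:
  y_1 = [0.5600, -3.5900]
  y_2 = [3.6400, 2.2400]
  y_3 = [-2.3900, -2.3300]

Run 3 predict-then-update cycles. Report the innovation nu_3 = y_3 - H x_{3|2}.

step 1: x^-=[1.7006, -0.0992]  P^-=[0.6452 0.1099; 0.1099 1.3781]  S=[1.2532 -0.3788; -0.3788 1.7296]  K=[0.5207 0.1067; -0.0053 0.7835]  nu=[-1.1704, -3.1677]  x^+=[0.7530, -2.5749]  P^+=[0.3277 0.1231; 0.1231 0.3131]
step 2: x^-=[0.9629, -2.8137]  P^-=[0.3283 0.1257; 0.1257 0.6543]  S=[0.8617 -0.0848; -0.0848 0.9884]  K=[0.3464 0.0938; -0.0193 0.6362]  nu=[1.8330, 5.2367]  x^+=[2.0892, 0.4824]  P^+=[0.2217 0.0910; 0.0910 0.2519]
step 3: x^-=[1.6038, 1.0400]  P^-=[0.2664 0.0874; 0.0874 0.5492]  S=[0.8134 -0.0820; -0.0820 0.8956]  K=[0.3022 0.0688; -0.0355 0.5915]  nu=[-3.6818, -3.0653]  x^+=[0.2803, -0.6423]  P^+=[0.1913 0.0742; 0.0742 0.2315]

innov = [-3.6818, -3.0653]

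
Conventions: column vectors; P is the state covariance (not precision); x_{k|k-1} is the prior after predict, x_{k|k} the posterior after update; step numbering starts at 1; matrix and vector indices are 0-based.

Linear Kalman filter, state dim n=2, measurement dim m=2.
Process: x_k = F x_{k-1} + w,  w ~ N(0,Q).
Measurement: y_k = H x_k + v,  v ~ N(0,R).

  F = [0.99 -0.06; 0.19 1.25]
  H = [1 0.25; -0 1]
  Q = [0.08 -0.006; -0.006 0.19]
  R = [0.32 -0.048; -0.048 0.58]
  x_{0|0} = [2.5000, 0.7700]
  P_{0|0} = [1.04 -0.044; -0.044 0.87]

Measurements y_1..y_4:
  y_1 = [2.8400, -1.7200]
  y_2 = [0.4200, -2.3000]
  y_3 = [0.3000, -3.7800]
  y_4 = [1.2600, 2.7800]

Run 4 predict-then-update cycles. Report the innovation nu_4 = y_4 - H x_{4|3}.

step 1: x^-=[2.4288, 1.4375]  P^-=[1.1077 0.0704; 0.0704 1.5660]  S=[1.5608 0.4139; 0.4139 2.1460]  K=[0.7507 -0.1120; 0.1080 0.7089]  nu=[0.0518, -3.1575]  x^+=[2.8213, -0.7953]  P^+=[0.2708 -0.1010; -0.1010 0.4060]
step 2: x^-=[2.8408, -0.4581]  P^-=[0.3589 -0.1093; -0.1093 0.7862]  S=[0.6734 0.0392; 0.0392 1.3662]  K=[0.4979 -0.0943; 0.0962 0.5727]  nu=[-2.3063, -1.8419]  x^+=[1.8662, -1.7347]  P^+=[0.1835 -0.0786; -0.0786 0.3275]
step 3: x^-=[1.9516, -1.8138]  P^-=[0.2704 -0.0924; -0.0924 0.6711]  S=[0.5861 0.0273; 0.0273 1.2511]  K=[0.4258 -0.0832; 0.1036 0.5341]  nu=[-1.1982, -1.9662]  x^+=[1.6050, -2.9882]  P^+=[0.1574 -0.0687; -0.0687 0.3048]
step 4: x^-=[1.7683, -3.4303]  P^-=[0.2435 -0.0835; -0.0835 0.6393]  S=[0.5618 0.0284; 0.0284 1.2193]  K=[0.4003 -0.0778; 0.1096 0.5218]  nu=[0.3493, 6.2103]  x^+=[1.4252, -0.1516]  P^+=[0.1479 -0.0643; -0.0643 0.2974]

innov = [0.3493, 6.2103]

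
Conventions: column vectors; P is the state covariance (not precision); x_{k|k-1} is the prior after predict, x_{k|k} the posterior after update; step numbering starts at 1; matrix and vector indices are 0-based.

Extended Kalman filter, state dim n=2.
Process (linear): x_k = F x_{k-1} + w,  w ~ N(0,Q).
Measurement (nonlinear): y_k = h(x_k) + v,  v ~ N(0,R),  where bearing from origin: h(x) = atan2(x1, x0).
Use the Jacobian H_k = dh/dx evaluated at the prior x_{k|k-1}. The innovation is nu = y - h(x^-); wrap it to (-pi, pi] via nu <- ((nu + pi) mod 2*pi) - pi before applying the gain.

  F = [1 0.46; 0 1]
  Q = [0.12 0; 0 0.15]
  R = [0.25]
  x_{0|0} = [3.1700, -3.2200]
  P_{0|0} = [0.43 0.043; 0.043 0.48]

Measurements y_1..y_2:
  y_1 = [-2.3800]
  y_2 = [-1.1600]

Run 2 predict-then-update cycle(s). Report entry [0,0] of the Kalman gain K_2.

step 1: x^-=[1.6888, -3.2200]  P^-=[0.6911 0.2638; 0.2638 0.6300]  H_jac=[0.2436 0.1277]  S=[0.3177]  K=[0.6359; 0.4556]  nu=[-1.2922]  x^+=[0.8670, -3.8087]  P^+=[0.5627 0.1718; 0.1718 0.5641]
step 2: x^-=[-0.8850, -3.8087]  P^-=[0.9600 0.4312; 0.4312 0.7141]  H_jac=[0.2491 -0.0579]  S=[0.2995]  K=[0.7151; 0.2207]  nu=[0.6391]  x^+=[-0.4280, -3.6677]  P^+=[0.8069 0.3840; 0.3840 0.6995]

K[0,0] = 0.7151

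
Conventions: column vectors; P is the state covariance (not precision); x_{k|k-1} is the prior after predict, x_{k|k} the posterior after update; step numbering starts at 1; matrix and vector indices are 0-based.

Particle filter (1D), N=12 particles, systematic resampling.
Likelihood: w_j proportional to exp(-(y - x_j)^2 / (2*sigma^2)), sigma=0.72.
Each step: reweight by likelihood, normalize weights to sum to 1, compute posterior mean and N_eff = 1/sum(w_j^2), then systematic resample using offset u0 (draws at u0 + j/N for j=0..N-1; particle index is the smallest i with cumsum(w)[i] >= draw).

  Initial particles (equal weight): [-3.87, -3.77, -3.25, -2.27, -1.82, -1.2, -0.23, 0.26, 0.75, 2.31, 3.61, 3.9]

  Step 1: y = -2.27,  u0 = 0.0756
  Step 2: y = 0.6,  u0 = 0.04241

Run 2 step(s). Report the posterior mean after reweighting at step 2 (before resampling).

post_mean = -1.2843

step 1: w=[0.0306, 0.0412, 0.1430, 0.3611, 0.2970, 0.1197, 0.0065, 0.0008, 0.0001, 0.0000, 0.0000, 0.0000]  mean=-2.2438  Neff=3.9047  idx=[2, 2, 3, 3, 3, 3, 3, 4, 4, 4, 5, 5]
step 2: w=[0.0000, 0.0000, 0.0035, 0.0035, 0.0035, 0.0035, 0.0035, 0.0352, 0.0352, 0.0352, 0.4384, 0.4384]  mean=-1.2843  Neff=2.5760  idx=[7, 10, 10, 10, 10, 10, 10, 11, 11, 11, 11, 11]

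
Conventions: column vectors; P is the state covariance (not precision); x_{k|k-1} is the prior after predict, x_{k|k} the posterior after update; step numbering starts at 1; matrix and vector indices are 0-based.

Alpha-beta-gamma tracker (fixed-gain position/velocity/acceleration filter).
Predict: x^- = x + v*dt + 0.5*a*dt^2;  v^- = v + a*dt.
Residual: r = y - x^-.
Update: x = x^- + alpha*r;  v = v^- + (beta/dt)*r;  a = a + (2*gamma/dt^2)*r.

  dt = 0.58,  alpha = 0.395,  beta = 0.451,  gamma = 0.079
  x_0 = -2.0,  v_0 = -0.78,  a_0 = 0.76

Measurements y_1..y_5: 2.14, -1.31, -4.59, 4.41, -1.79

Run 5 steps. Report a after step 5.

step 1: x_pred=-2.3246  r=4.4646  x^+=-0.5611  v^+=3.1324  a^+=2.8569
step 2: x_pred=1.7363  r=-3.0463  x^+=0.5330  v^+=2.4207  a^+=1.4262
step 3: x_pred=2.1769  r=-6.7669  x^+=-0.4961  v^+=-2.0140  a^+=-1.7521
step 4: x_pred=-1.9589  r=6.3689  x^+=0.5568  v^+=1.9222  a^+=1.2392
step 5: x_pred=1.8801  r=-3.6701  x^+=0.4304  v^+=-0.2129  a^+=-0.4846

a_post = -0.4846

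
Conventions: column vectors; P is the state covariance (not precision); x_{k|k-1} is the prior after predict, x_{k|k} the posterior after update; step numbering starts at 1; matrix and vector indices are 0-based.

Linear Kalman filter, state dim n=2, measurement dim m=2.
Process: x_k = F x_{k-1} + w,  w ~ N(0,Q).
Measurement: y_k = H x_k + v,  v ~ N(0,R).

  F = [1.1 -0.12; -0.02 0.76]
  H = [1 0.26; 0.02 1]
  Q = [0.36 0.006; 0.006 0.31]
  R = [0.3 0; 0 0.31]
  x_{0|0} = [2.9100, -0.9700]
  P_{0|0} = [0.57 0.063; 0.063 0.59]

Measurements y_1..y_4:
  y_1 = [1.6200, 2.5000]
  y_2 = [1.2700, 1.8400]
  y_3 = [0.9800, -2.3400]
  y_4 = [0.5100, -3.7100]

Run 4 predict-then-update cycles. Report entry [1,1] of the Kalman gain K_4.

step 1: x^-=[3.3174, -0.7954]  P^-=[1.0416 -0.0075; -0.0075 0.6491]  S=[1.3815 0.1820; 0.1820 0.9592]  K=[0.7699 -0.1322; 0.0283 0.6712]  nu=[-1.4906, 3.2291]  x^+=[1.7427, 1.3297]  P^+=[0.2429 -0.0459; -0.0459 0.2090]
step 2: x^-=[1.7574, 0.9757]  P^-=[0.6690 -0.0568; -0.0568 0.4322]  S=[0.9687 0.0686; 0.0686 0.7402]  K=[0.6840 -0.1221; 0.0162 0.5809]  nu=[-0.7411, 0.8291]  x^+=[1.1492, 1.4453]  P^+=[0.2162 -0.0422; -0.0422 0.1809]
step 3: x^-=[1.0907, 1.0755]  P^-=[0.6353 -0.0506; -0.0506 0.4159]  S=[0.9371 0.0699; 0.0699 0.7241]  K=[0.6727 -0.1173; 0.0187 0.5711]  nu=[-0.3903, -3.4373]  x^+=[1.2315, -0.8949]  P^+=[0.2124 -0.0406; -0.0406 0.1779]
step 4: x^-=[1.4620, -0.7048]  P^-=[0.6302 -0.0490; -0.0490 0.4141]  S=[0.9328 0.0711; 0.0711 0.7223]  K=[0.6709 -0.1163; 0.0195 0.5699]  nu=[-0.7688, -3.0345]  x^+=[1.2992, -2.4492]  P^+=[0.2117 -0.0403; -0.0403 0.1775]

K[1,1] = 0.5699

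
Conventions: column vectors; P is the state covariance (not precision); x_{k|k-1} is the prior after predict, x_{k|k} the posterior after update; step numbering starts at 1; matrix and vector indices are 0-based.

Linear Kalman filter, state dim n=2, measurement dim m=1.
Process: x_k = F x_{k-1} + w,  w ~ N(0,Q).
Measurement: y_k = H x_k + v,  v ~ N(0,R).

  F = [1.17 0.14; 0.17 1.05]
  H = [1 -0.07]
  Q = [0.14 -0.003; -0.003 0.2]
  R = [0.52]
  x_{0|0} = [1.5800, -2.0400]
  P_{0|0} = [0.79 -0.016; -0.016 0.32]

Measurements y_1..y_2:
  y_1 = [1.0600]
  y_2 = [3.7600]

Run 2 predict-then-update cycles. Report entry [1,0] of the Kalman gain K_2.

step 1: x^-=[1.5630, -1.8734]  P^-=[1.2225 0.1811; 0.1811 0.5699]  S=[1.7199]  K=[0.7034; 0.0821]  nu=[-0.6341]  x^+=[1.1169, -1.9255]  P^+=[0.3715 0.0818; 0.0818 0.5583]
step 2: x^-=[1.0373, -1.8319]  P^-=[0.6863 0.2554; 0.2554 0.8555]  S=[1.1747]  K=[0.5690; 0.1664]  nu=[2.5945]  x^+=[2.5135, -1.4001]  P^+=[0.3060 0.1441; 0.1441 0.8229]

K[1,0] = 0.1664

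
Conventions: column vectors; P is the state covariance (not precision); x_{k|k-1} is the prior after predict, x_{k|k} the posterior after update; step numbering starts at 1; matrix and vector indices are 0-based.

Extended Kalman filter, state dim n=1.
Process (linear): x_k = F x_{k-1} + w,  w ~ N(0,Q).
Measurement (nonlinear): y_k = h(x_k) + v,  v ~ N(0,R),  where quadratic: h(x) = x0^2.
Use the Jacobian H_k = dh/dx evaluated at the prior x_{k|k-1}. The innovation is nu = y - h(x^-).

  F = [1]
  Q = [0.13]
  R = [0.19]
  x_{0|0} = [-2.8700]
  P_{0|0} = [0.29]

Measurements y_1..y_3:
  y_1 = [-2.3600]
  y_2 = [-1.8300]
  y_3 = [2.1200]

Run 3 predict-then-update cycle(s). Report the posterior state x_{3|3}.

x_post = [0.0499]

step 1: x^-=[-2.8700]  P^-=[0.4200]  H_jac=[-5.7400]  S=[14.0280]  K=[-0.1719]  nu=[-10.5969]  x^+=[-1.0489]  P^+=[0.0057]
step 2: x^-=[-1.0489]  P^-=[0.1357]  H_jac=[-2.0977]  S=[0.7871]  K=[-0.3616]  nu=[-2.9301]  x^+=[0.0108]  P^+=[0.0328]
step 3: x^-=[0.0108]  P^-=[0.1628]  H_jac=[0.0215]  S=[0.1901]  K=[0.0184]  nu=[2.1199]  x^+=[0.0499]  P^+=[0.1627]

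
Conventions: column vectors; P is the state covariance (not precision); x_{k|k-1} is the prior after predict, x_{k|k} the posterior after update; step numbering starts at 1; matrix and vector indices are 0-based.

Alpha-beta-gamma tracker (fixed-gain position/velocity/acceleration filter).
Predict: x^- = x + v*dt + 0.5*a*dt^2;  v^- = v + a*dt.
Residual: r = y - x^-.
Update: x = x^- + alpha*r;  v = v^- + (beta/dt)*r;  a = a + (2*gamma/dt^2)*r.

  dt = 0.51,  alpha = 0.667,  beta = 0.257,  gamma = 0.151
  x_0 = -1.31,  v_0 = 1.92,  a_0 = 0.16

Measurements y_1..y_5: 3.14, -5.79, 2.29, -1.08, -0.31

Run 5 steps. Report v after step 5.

step 1: x_pred=-0.3100  r=3.4500  x^+=1.9912  v^+=3.7401  a^+=4.1658
step 2: x_pred=4.4404  r=-10.2304  x^+=-2.3833  v^+=0.7094  a^+=-7.7126
step 3: x_pred=-3.0245  r=5.3145  x^+=0.5203  v^+=-0.5460  a^+=-1.5420
step 4: x_pred=0.0413  r=-1.1213  x^+=-0.7066  v^+=-1.8974  a^+=-2.8439
step 5: x_pred=-2.0441  r=1.7341  x^+=-0.8875  v^+=-2.4739  a^+=-0.8304

v_post = -2.4739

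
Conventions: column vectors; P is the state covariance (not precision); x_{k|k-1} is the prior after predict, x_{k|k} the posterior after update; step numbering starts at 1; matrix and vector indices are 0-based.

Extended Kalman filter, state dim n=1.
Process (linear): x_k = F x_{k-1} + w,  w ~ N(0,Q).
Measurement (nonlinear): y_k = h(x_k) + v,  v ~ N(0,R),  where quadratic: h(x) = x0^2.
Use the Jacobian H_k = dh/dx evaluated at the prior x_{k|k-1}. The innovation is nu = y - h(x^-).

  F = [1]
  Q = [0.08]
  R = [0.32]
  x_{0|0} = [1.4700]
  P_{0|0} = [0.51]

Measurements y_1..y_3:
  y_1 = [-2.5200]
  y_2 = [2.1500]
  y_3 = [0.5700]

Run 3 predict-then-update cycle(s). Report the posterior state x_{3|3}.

step 1: x^-=[1.4700]  P^-=[0.5900]  H_jac=[2.9400]  S=[5.4197]  K=[0.3201]  nu=[-4.6809]  x^+=[-0.0281]  P^+=[0.0348]
step 2: x^-=[-0.0281]  P^-=[0.1148]  H_jac=[-0.0563]  S=[0.3204]  K=[-0.0202]  nu=[2.1492]  x^+=[-0.0715]  P^+=[0.1147]
step 3: x^-=[-0.0715]  P^-=[0.1947]  H_jac=[-0.1430]  S=[0.3240]  K=[-0.0859]  nu=[0.5649]  x^+=[-0.1200]  P^+=[0.1923]

x_post = [-0.1200]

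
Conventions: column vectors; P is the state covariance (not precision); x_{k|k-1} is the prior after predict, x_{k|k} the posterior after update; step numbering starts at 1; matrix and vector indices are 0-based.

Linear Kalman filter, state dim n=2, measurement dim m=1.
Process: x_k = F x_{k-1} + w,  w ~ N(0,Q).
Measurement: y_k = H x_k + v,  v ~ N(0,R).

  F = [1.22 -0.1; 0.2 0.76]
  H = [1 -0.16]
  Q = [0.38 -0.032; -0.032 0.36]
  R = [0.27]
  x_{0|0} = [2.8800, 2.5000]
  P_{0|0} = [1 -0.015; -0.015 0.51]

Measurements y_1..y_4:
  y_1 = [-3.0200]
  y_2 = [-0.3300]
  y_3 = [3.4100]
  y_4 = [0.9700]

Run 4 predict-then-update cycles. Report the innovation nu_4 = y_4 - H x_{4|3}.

innov = [-1.5048]

step 1: x^-=[3.2636, 2.4760]  P^-=[1.8772 0.1596; 0.1596 0.6900]  S=[2.1137]  K=[0.8760; 0.0233]  nu=[-5.8874]  x^+=[-1.8937, 2.3389]  P^+=[0.2552 0.1165; 0.1165 0.6889]
step 2: x^-=[-2.5443, 1.3988]  P^-=[0.7382 0.0836; 0.0836 0.8035]  S=[1.0021]  K=[0.7234; -0.0449]  nu=[2.4381]  x^+=[-0.7806, 1.2894]  P^+=[0.2139 0.1161; 0.1161 0.8015]
step 3: x^-=[-1.0813, 0.8238]  P^-=[0.6780 0.0646; 0.0646 0.8668]  S=[0.9495]  K=[0.7032; -0.0780]  nu=[4.6231]  x^+=[2.1696, 0.4632]  P^+=[0.2085 0.1167; 0.1167 0.8610]
step 4: x^-=[2.6005, 0.7860]  P^-=[0.6705 0.0593; 0.0593 0.9011]  S=[0.9446]  K=[0.6998; -0.0898]  nu=[-1.5048]  x^+=[1.5475, 0.9212]  P^+=[0.2079 0.1187; 0.1187 0.8935]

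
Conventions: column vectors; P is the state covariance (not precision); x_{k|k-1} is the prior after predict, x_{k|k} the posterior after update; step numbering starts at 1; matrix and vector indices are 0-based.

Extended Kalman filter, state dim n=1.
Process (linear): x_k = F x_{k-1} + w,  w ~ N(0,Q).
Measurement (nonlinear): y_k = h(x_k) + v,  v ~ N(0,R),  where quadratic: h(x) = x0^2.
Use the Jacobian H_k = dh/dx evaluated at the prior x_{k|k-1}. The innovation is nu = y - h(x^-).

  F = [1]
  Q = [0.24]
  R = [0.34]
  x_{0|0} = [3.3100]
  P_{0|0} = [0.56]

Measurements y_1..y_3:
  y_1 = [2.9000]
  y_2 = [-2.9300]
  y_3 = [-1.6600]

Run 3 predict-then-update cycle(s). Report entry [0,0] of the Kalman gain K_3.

K[0,0] = 0.4288

step 1: x^-=[3.3100]  P^-=[0.8000]  H_jac=[6.6200]  S=[35.3995]  K=[0.1496]  nu=[-8.0561]  x^+=[2.1048]  P^+=[0.0077]
step 2: x^-=[2.1048]  P^-=[0.2477]  H_jac=[4.2095]  S=[4.7289]  K=[0.2205]  nu=[-7.3600]  x^+=[0.4820]  P^+=[0.0178]
step 3: x^-=[0.4820]  P^-=[0.2578]  H_jac=[0.9641]  S=[0.5796]  K=[0.4288]  nu=[-1.8924]  x^+=[-0.3294]  P^+=[0.1512]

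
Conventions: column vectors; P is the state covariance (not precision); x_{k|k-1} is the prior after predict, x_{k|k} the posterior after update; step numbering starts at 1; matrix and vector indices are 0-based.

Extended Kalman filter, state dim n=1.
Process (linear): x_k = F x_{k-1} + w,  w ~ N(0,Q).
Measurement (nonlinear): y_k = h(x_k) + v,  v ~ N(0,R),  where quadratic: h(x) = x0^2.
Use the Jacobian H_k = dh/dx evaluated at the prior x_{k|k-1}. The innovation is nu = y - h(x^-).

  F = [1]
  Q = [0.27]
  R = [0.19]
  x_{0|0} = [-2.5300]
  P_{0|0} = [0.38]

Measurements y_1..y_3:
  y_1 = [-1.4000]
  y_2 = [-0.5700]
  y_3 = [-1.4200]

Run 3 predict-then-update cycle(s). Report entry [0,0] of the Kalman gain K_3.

K[0,0] = -0.6307

step 1: x^-=[-2.5300]  P^-=[0.6500]  H_jac=[-5.0600]  S=[16.8323]  K=[-0.1954]  nu=[-7.8009]  x^+=[-1.0057]  P^+=[0.0073]
step 2: x^-=[-1.0057]  P^-=[0.2773]  H_jac=[-2.0114]  S=[1.3121]  K=[-0.4252]  nu=[-1.5815]  x^+=[-0.3333]  P^+=[0.0402]
step 3: x^-=[-0.3333]  P^-=[0.3102]  H_jac=[-0.6667]  S=[0.3279]  K=[-0.6307]  nu=[-1.5311]  x^+=[0.6323]  P^+=[0.1797]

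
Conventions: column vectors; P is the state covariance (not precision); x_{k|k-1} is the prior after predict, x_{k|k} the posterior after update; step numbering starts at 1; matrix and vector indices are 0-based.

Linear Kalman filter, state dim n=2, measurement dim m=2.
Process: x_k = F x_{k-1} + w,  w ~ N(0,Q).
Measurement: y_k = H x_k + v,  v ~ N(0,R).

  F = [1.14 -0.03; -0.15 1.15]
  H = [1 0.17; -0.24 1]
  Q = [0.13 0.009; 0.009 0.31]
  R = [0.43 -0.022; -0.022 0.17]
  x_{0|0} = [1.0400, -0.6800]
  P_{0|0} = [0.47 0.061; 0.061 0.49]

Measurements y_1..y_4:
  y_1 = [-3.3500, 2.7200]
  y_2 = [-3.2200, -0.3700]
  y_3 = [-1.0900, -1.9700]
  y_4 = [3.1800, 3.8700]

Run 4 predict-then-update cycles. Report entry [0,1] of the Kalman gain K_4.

K[0,1] = -0.1224

step 1: x^-=[1.2060, -0.9380]  P^-=[0.7371 -0.0080; -0.0080 0.9476]  S=[1.1917 -0.0455; -0.0455 1.1639]  K=[0.6122 -0.1350; 0.1598 0.8221]  nu=[-4.3965, 3.9474]  x^+=[-2.0182, 1.6043]  P^+=[0.2617 0.0264; 0.0264 0.1426]
step 2: x^-=[-2.3489, 2.1477]  P^-=[0.4685 -0.0059; -0.0059 0.4953]  S=[0.9108 -0.0559; -0.0559 0.6952]  K=[0.5053 -0.1296; 0.1305 0.7251]  nu=[-1.2362, -3.0814]  x^+=[-2.5741, -0.2479]  P^+=[0.2169 0.0189; 0.0189 0.1249]
step 3: x^-=[-2.9271, 0.1011]  P^-=[0.4107 -0.0075; -0.0075 0.4736]  S=[0.8518 -0.0473; -0.0473 0.6709]  K=[0.4737 -0.1248; 0.1255 0.7175]  nu=[1.8199, -2.7736]  x^+=[-1.7189, -1.6605]  P^+=[0.2035 0.0172; 0.0172 0.1233]
step 4: x^-=[-1.9097, -1.6518]  P^-=[0.3934 -0.0074; -0.0074 0.4718]  S=[0.8345 -0.0433; -0.0433 0.6680]  K=[0.4636 -0.1224; 0.1244 0.7170]  nu=[5.3705, 5.0634]  x^+=[-0.0398, 2.6470]  P^+=[0.1992 0.0168; 0.0168 0.1232]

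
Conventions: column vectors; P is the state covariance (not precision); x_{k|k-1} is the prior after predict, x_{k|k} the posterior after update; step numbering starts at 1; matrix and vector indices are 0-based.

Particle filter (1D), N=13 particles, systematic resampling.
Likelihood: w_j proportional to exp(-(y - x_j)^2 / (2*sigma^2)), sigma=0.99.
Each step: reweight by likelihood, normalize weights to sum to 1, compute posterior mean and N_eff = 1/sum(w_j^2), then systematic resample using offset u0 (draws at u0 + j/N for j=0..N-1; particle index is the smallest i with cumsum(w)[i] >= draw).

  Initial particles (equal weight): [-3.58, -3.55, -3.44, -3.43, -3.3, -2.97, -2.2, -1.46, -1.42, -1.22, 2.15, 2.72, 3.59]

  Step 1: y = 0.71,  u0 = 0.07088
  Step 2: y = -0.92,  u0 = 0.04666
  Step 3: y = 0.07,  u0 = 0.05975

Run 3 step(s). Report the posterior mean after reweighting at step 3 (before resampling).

step 1: w=[0.0001, 0.0001, 0.0002, 0.0002, 0.0003, 0.0012, 0.0158, 0.1074, 0.1172, 0.1774, 0.4119, 0.1510, 0.0172]  mean=0.7773  Neff=4.0042  idx=[7, 8, 8, 9, 9, 10, 10, 10, 10, 10, 11, 11, 12]
step 2: w=[0.1883, 0.1924, 0.1924, 0.2087, 0.2087, 0.0018, 0.0018, 0.0018, 0.0018, 0.0018, 0.0003, 0.0003, 0.0000]  mean=-1.3101  Neff=5.0852  idx=[0, 0, 1, 1, 1, 2, 2, 3, 3, 3, 4, 4, 4]
step 3: w=[0.0633, 0.0633, 0.0673, 0.0673, 0.0673, 0.0673, 0.0673, 0.0894, 0.0894, 0.0894, 0.0894, 0.0894, 0.0894]  mean=-1.3177  Neff=12.7080  idx=[0, 2, 3, 4, 5, 6, 7, 8, 9, 10, 11, 11, 12]

post_mean = -1.3177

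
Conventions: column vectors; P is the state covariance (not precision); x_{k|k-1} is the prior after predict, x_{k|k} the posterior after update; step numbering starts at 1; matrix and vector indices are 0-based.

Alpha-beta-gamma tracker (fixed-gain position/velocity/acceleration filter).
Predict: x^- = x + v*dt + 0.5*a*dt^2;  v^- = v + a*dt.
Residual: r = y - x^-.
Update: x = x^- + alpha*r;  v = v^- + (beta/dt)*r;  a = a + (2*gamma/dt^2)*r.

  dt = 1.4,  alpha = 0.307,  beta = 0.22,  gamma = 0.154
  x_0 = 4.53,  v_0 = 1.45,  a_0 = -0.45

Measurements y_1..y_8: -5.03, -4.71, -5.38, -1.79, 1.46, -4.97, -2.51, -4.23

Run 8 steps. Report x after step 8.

step 1: x_pred=6.1190  r=-11.1490  x^+=2.6963  v^+=-0.9320  a^+=-2.2020
step 2: x_pred=-0.7665  r=-3.9435  x^+=-1.9771  v^+=-4.6345  a^+=-2.8217
step 3: x_pred=-11.2306  r=5.8506  x^+=-9.4345  v^+=-7.6654  a^+=-1.9023
step 4: x_pred=-22.0303  r=20.2403  x^+=-15.8166  v^+=-7.1480  a^+=1.2783
step 5: x_pred=-24.5710  r=26.0310  x^+=-16.5795  v^+=-1.2678  a^+=5.3689
step 6: x_pred=-13.0929  r=8.1229  x^+=-10.5991  v^+=7.5252  a^+=6.6454
step 7: x_pred=6.4485  r=-8.9585  x^+=3.6983  v^+=15.4209  a^+=5.2376
step 8: x_pred=30.4204  r=-34.6504  x^+=19.7827  v^+=17.3085  a^+=-0.2075

x_post = 19.7827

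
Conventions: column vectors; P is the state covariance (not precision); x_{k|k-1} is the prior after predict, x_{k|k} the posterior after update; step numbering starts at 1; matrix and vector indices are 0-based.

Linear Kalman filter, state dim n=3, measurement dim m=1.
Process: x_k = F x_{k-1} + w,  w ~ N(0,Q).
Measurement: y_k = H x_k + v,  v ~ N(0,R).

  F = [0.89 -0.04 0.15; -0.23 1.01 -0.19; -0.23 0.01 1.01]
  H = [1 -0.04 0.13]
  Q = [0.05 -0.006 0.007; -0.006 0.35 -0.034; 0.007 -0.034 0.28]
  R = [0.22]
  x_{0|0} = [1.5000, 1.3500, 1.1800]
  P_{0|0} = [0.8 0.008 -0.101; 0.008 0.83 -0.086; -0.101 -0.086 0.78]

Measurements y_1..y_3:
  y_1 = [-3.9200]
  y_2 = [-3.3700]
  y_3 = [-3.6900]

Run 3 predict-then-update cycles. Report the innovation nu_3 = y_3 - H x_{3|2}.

innov = [-1.1888]

step 1: x^-=[1.4580, 0.7943, 0.8603]  P^-=[0.6761 -0.2114 -0.1227; -0.2114 1.2876 -0.2034; -0.1227 -0.2034 1.1632]  S=[0.9049]  K=[0.7388; -0.3197; 0.0405]  nu=[-5.4581]  x^+=[-2.5746, 2.5394, 0.6394]  P^+=[0.1821 0.0024 -0.1498; 0.0024 1.1951 -0.1917; -0.1498 -0.1917 1.1617]
step 2: x^-=[-2.2970, 3.0355, 1.2634]  P^-=[0.1844 -0.1225 0.0233; -0.1225 1.6801 -0.4027; 0.0233 -0.4027 1.5406]  S=[0.4532]  K=[0.4245; -0.5341; 0.5288]  nu=[-1.1158]  x^+=[-2.7706, 3.6314, 0.6733]  P^+=[0.1028 -0.0198 -0.0785; -0.0198 1.5508 -0.2747; -0.0785 -0.2747 1.4138]
step 3: x^-=[-2.5101, 4.1770, 1.3536]  P^-=[0.1495 -0.1757 0.1420; -0.1757 2.0962 -0.5445; 0.1420 -0.5445 1.7588]  S=[0.4592]  K=[0.3810; -0.7193; 0.8547]  nu=[-1.1888]  x^+=[-2.9631, 5.0321, 0.3376]  P^+=[0.0828 -0.0498 -0.0075; -0.0498 1.8586 -0.2622; -0.0075 -0.2622 1.4234]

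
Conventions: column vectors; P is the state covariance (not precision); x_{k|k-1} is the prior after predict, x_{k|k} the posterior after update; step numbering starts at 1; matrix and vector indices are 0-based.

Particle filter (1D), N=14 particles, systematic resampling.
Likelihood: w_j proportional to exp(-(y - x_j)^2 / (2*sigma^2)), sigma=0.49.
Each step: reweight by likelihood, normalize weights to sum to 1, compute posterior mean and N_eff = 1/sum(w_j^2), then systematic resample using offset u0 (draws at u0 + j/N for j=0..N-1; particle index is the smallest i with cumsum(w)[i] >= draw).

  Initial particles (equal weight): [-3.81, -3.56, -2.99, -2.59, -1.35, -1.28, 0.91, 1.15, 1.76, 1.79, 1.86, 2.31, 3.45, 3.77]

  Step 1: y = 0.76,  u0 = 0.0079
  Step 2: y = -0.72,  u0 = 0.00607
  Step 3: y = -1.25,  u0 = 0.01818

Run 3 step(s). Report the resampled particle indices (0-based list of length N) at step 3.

resampled_idx = [0, 1, 2, 3, 3, 4, 5, 6, 7, 8, 9, 10, 11, 12]

step 1: w=[0.0000, 0.0000, 0.0000, 0.0000, 0.0000, 0.0001, 0.4760, 0.3634, 0.0622, 0.0548, 0.0401, 0.0034, 0.0000, 0.0000]  mean=1.1408  Neff=2.7237  idx=[6, 6, 6, 6, 6, 6, 6, 7, 7, 7, 7, 7, 8, 9]
step 2: w=[0.1271, 0.1271, 0.1271, 0.1271, 0.1271, 0.1271, 0.1271, 0.0221, 0.0221, 0.0221, 0.0221, 0.0221, 0.0001, 0.0001]  mean=0.9366  Neff=8.6626  idx=[0, 0, 1, 1, 2, 2, 3, 3, 4, 5, 5, 6, 6, 9]
step 3: w=[0.0763, 0.0763, 0.0763, 0.0763, 0.0763, 0.0763, 0.0763, 0.0763, 0.0763, 0.0763, 0.0763, 0.0763, 0.0763, 0.0078]  mean=0.9119  Neff=13.1949  idx=[0, 1, 2, 3, 3, 4, 5, 6, 7, 8, 9, 10, 11, 12]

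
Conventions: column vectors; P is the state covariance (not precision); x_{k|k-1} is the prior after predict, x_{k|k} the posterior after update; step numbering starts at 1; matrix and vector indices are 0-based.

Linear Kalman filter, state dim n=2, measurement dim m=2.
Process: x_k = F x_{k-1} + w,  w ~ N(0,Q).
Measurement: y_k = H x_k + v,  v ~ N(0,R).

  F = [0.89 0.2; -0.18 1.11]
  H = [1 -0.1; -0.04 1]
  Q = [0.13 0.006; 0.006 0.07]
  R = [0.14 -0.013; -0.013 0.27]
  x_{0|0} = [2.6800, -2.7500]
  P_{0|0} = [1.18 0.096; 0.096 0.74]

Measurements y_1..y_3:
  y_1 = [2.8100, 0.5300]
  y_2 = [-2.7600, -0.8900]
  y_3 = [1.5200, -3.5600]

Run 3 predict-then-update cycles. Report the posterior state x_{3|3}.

x_post = [0.2650, -2.1282]

step 1: x^-=[1.8352, -3.5349]  P^-=[1.1285 0.0726; 0.0726 0.9816]  S=[1.2637 -0.0834; -0.0834 1.2476]  K=[0.8926 0.0817; 0.0317 0.7866]  nu=[0.6213, 4.1383]  x^+=[2.7278, -0.2601]  P^+=[0.1254 0.0155; 0.0155 0.2126]
step 2: x^-=[2.3757, -0.7797]  P^-=[0.2434 0.0478; 0.0478 0.3298]  S=[0.3771 -0.0077; -0.0077 0.5964]  K=[0.6342 0.0721; 0.0506 0.5505]  nu=[-5.2137, -0.0153]  x^+=[-0.9317, -1.0519]  P^+=[0.0893 0.0148; 0.0148 0.1486]
step 3: x^-=[-1.0396, -0.9999]  P^-=[0.2120 0.0387; 0.0387 0.2500]  S=[0.3467 -0.0076; -0.0076 0.5173]  K=[0.6016 0.0673; 0.0502 0.4811]  nu=[2.4596, -2.6017]  x^+=[0.2650, -2.1282]  P^+=[0.0847 0.0137; 0.0137 0.1298]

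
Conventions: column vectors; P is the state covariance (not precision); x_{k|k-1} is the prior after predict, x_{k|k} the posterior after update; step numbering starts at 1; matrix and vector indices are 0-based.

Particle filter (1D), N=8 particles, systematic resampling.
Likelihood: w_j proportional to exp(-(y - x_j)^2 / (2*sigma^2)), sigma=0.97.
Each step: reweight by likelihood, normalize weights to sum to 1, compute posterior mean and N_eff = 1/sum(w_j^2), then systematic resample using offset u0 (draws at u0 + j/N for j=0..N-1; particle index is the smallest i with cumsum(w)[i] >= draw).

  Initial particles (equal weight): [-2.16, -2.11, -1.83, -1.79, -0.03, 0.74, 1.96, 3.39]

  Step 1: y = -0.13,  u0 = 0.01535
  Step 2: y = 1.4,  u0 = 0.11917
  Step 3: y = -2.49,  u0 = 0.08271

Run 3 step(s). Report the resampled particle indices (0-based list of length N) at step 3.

step 1: w=[0.0458, 0.0509, 0.0880, 0.0945, 0.4067, 0.2734, 0.0401, 0.0006]  mean=-0.2658  Neff=3.8006  idx=[0, 2, 3, 4, 4, 4, 5, 5]
step 2: w=[0.0005, 0.0015, 0.0017, 0.1293, 0.1293, 0.1293, 0.3042, 0.3042]  mean=0.4317  Neff=4.2514  idx=[3, 4, 5, 6, 6, 7, 7, 7]
step 3: w=[0.2868, 0.2868, 0.2868, 0.0279, 0.0279, 0.0279, 0.0279, 0.0279]  mean=0.0776  Neff=3.9906  idx=[0, 0, 1, 1, 2, 2, 2, 6]

resampled_idx = [0, 0, 1, 1, 2, 2, 2, 6]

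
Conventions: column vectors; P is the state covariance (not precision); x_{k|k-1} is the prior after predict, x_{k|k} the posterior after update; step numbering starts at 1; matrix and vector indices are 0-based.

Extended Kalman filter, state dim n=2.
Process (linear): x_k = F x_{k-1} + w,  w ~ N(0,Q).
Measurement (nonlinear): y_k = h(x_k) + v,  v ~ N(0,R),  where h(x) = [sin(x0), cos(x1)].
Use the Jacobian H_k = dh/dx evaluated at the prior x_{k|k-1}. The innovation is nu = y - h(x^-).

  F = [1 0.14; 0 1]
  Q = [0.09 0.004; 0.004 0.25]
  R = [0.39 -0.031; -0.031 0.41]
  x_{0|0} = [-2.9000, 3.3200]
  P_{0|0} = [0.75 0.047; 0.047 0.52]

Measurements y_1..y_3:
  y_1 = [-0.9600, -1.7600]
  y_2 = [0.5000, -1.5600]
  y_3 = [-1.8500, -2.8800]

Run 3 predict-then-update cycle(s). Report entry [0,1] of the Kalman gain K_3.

step 1: x^-=[-2.4352, 3.3200]  P^-=[0.8634 0.1238; 0.1238 0.7700]  H_jac=[-0.7607 0.0000; 0.0000 0.1775]  S=[0.8896 -0.0477; -0.0477 0.4342]  K=[-0.7399 -0.0307; -0.0895 0.3048]  nu=[-0.3109, -0.7759]  x^+=[-2.1813, 3.1113]  P^+=[0.3781 0.0583; 0.0583 0.7199]
step 2: x^-=[-1.7458, 3.1113]  P^-=[0.4985 0.1631; 0.1631 0.9699]  H_jac=[-0.1741 0.0000; 0.0000 -0.0303]  S=[0.4051 -0.0301; -0.0301 0.4109]  K=[-0.2163 -0.0279; -0.0758 -0.0770]  nu=[1.4847, -0.5605]  x^+=[-2.0512, 3.0419]  P^+=[0.4796 0.1561; 0.1561 0.9655]
step 3: x^-=[-1.6254, 3.0419]  P^-=[0.6323 0.2953; 0.2953 1.2155]  H_jac=[-0.0545 0.0000; 0.0000 -0.0995]  S=[0.3919 -0.0294; -0.0294 0.4220]  K=[-0.0937 -0.0762; -0.0629 -0.2910]  nu=[-0.8515, -1.8850]  x^+=[-1.4020, 3.6440]  P^+=[0.6268 0.2846; 0.2846 1.1793]

K[0,1] = -0.0762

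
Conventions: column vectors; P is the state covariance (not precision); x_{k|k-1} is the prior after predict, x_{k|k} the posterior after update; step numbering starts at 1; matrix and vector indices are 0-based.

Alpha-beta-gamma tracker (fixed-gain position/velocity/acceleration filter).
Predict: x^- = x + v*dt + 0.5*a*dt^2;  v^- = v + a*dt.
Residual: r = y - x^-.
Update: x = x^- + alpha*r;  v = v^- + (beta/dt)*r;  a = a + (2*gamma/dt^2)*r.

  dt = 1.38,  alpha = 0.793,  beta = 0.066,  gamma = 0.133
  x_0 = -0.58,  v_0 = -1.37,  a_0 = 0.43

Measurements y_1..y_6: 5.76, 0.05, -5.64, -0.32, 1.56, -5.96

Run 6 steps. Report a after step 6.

step 1: x_pred=-2.0612  r=7.8212  x^+=4.1410  v^+=-0.4025  a^+=1.5224
step 2: x_pred=5.0352  r=-4.9852  x^+=1.0819  v^+=1.4600  a^+=0.8261
step 3: x_pred=3.8833  r=-9.5233  x^+=-3.6687  v^+=2.1446  a^+=-0.5041
step 4: x_pred=-1.1891  r=0.8691  x^+=-0.4999  v^+=1.4905  a^+=-0.3827
step 5: x_pred=1.1926  r=0.3674  x^+=1.4840  v^+=0.9800  a^+=-0.3314
step 6: x_pred=2.5208  r=-8.4808  x^+=-4.2045  v^+=0.1171  a^+=-1.5159

a_post = -1.5159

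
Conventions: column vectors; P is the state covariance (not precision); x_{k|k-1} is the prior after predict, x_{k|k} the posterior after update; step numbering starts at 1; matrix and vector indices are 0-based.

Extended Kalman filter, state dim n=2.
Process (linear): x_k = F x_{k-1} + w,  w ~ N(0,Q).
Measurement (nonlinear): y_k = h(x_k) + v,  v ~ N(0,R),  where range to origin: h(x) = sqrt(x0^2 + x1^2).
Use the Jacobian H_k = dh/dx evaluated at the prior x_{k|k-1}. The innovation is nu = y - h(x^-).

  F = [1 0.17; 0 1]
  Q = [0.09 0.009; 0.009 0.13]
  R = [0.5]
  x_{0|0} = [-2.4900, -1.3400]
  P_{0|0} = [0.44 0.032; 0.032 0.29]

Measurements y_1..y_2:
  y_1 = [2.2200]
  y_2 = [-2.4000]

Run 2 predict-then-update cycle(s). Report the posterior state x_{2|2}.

x_post = [-0.5160, 0.1385]

step 1: x^-=[-2.7178, -1.3400]  P^-=[0.5493 0.0903; 0.0903 0.4200]  H_jac=[-0.8969 -0.4422]  S=[1.0956]  K=[-0.4861; -0.2434]  nu=[-0.8102]  x^+=[-2.3240, -1.1428]  P^+=[0.2904 -0.0394; -0.0394 0.3551]
step 2: x^-=[-2.5182, -1.1428]  P^-=[0.3773 0.0300; 0.0300 0.4851]  H_jac=[-0.9106 -0.4132]  S=[0.9183]  K=[-0.3876; -0.2481]  nu=[-5.1654]  x^+=[-0.5160, 0.1385]  P^+=[0.2393 -0.0583; -0.0583 0.4286]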